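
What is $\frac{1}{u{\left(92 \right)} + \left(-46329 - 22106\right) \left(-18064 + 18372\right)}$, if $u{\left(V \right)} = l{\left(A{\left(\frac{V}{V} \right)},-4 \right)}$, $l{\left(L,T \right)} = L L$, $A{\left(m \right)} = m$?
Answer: $- \frac{1}{21077979} \approx -4.7443 \cdot 10^{-8}$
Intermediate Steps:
$l{\left(L,T \right)} = L^{2}$
$u{\left(V \right)} = 1$ ($u{\left(V \right)} = \left(\frac{V}{V}\right)^{2} = 1^{2} = 1$)
$\frac{1}{u{\left(92 \right)} + \left(-46329 - 22106\right) \left(-18064 + 18372\right)} = \frac{1}{1 + \left(-46329 - 22106\right) \left(-18064 + 18372\right)} = \frac{1}{1 - 21077980} = \frac{1}{-21077979} = - \frac{1}{21077979}$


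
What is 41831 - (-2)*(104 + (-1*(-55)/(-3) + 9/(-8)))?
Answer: 504001/12 ≈ 42000.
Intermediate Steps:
41831 - (-2)*(104 + (-1*(-55)/(-3) + 9/(-8))) = 41831 - (-2)*(104 + (55*(-⅓) + 9*(-⅛))) = 41831 - (-2)*(104 + (-55/3 - 9/8)) = 41831 - (-2)*(104 - 467/24) = 41831 - (-2)*2029/24 = 41831 - 1*(-2029/12) = 41831 + 2029/12 = 504001/12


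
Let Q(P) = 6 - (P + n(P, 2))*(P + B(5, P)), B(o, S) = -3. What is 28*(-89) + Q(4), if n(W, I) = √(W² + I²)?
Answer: -2490 - 2*√5 ≈ -2494.5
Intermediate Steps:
n(W, I) = √(I² + W²)
Q(P) = 6 - (-3 + P)*(P + √(4 + P²)) (Q(P) = 6 - (P + √(2² + P²))*(P - 3) = 6 - (P + √(4 + P²))*(-3 + P) = 6 - (-3 + P)*(P + √(4 + P²)))
28*(-89) + Q(4) = 28*(-89) + (6 - 1*4² + 3*4 + 3*√(4 + 4²) - 1*4*√(4 + 4²)) = -2492 + (6 - 1*16 + 12 + 3*√(4 + 16) - 1*4*√(4 + 16)) = -2492 + (6 - 16 + 12 + 3*√20 - 1*4*√20) = -2492 + (6 - 16 + 12 + 3*(2*√5) - 1*4*2*√5) = -2492 + (6 - 16 + 12 + 6*√5 - 8*√5) = -2492 + (2 - 2*√5) = -2490 - 2*√5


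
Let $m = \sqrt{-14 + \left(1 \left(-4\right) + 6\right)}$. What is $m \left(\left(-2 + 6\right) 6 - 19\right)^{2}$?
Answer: $50 i \sqrt{3} \approx 86.603 i$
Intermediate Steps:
$m = 2 i \sqrt{3}$ ($m = \sqrt{-14 + \left(-4 + 6\right)} = \sqrt{-14 + 2} = \sqrt{-12} = 2 i \sqrt{3} \approx 3.4641 i$)
$m \left(\left(-2 + 6\right) 6 - 19\right)^{2} = 2 i \sqrt{3} \left(\left(-2 + 6\right) 6 - 19\right)^{2} = 2 i \sqrt{3} \left(4 \cdot 6 - 19\right)^{2} = 2 i \sqrt{3} \left(24 - 19\right)^{2} = 2 i \sqrt{3} \cdot 5^{2} = 2 i \sqrt{3} \cdot 25 = 50 i \sqrt{3}$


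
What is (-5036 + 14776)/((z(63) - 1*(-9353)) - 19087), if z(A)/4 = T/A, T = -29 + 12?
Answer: -61362/61331 ≈ -1.0005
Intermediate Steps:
T = -17
z(A) = -68/A (z(A) = 4*(-17/A) = -68/A)
(-5036 + 14776)/((z(63) - 1*(-9353)) - 19087) = (-5036 + 14776)/((-68/63 - 1*(-9353)) - 19087) = 9740/((-68*1/63 + 9353) - 19087) = 9740/((-68/63 + 9353) - 19087) = 9740/(589171/63 - 19087) = 9740/(-613310/63) = 9740*(-63/613310) = -61362/61331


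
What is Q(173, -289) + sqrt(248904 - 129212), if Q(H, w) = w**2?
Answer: 83521 + 2*sqrt(29923) ≈ 83867.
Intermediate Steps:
Q(173, -289) + sqrt(248904 - 129212) = (-289)**2 + sqrt(248904 - 129212) = 83521 + sqrt(119692) = 83521 + 2*sqrt(29923)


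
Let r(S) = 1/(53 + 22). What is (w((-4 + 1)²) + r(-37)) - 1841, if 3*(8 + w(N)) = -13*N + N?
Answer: -141374/75 ≈ -1885.0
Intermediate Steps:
r(S) = 1/75
w(N) = -8 - 4*N (w(N) = -8 + (-13*N + N)/3 = -8 + (-12*N)/3 = -8 - 4*N)
(w((-4 + 1)²) + r(-37)) - 1841 = ((-8 - 4*(-4 + 1)²) + 1/75) - 1841 = ((-8 - 4*(-3)²) + 1/75) - 1841 = ((-8 - 4*9) + 1/75) - 1841 = ((-8 - 36) + 1/75) - 1841 = (-44 + 1/75) - 1841 = -3299/75 - 1841 = -141374/75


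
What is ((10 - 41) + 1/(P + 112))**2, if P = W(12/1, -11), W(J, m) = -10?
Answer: 9991921/10404 ≈ 960.39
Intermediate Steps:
P = -10
((10 - 41) + 1/(P + 112))**2 = ((10 - 41) + 1/(-10 + 112))**2 = (-31 + 1/102)**2 = (-3161/102)**2 = 9991921/10404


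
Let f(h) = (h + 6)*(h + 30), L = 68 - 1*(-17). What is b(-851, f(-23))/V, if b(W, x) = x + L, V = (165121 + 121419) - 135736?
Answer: -17/75402 ≈ -0.00022546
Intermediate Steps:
L = 85 (L = 68 + 17 = 85)
V = 150804 (V = 286540 - 135736 = 150804)
f(h) = (6 + h)*(30 + h)
b(W, x) = 85 + x (b(W, x) = x + 85 = 85 + x)
b(-851, f(-23))/V = (85 + (180 + (-23)² + 36*(-23)))/150804 = (85 + (180 + 529 - 828))*(1/150804) = (85 - 119)*(1/150804) = -34*1/150804 = -17/75402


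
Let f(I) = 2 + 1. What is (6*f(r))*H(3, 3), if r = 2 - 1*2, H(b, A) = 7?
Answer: 126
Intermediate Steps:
r = 0 (r = 2 - 2 = 0)
f(I) = 3
(6*f(r))*H(3, 3) = (6*3)*7 = 18*7 = 126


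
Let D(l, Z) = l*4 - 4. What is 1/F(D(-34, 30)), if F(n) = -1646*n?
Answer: 1/230440 ≈ 4.3395e-6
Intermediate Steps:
D(l, Z) = -4 + 4*l (D(l, Z) = 4*l - 4 = -4 + 4*l)
1/F(D(-34, 30)) = 1/(-1646*(-4 + 4*(-34))) = 1/(-1646*(-4 - 136)) = 1/(-1646*(-140)) = 1/230440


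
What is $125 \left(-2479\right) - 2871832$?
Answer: $-3181707$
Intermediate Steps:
$125 \left(-2479\right) - 2871832 = -309875 - 2871832 = -3181707$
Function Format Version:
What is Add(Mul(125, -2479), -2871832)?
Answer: -3181707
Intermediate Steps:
Add(Mul(125, -2479), -2871832) = Add(-309875, -2871832) = -3181707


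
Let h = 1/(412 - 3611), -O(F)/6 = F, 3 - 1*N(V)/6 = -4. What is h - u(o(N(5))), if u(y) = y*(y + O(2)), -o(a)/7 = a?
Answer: -287794837/3199 ≈ -89964.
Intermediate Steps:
N(V) = 42 (N(V) = 18 - 6*(-4) = 18 + 24 = 42)
O(F) = -6*F
o(a) = -7*a
u(y) = y*(-12 + y) (u(y) = y*(y - 6*2) = y*(y - 12) = y*(-12 + y))
h = -1/3199 (h = 1/(-3199) = -1/3199 ≈ -0.00031260)
h - u(o(N(5))) = -1/3199 - (-7*42)*(-12 - 7*42) = -1/3199 - (-294)*(-12 - 294) = -1/3199 - (-294)*(-306) = -1/3199 - 1*89964 = -1/3199 - 89964 = -287794837/3199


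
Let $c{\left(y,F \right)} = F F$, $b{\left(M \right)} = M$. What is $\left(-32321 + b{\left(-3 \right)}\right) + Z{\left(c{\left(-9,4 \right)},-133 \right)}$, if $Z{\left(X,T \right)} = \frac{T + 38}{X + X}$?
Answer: $- \frac{1034463}{32} \approx -32327.0$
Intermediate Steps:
$c{\left(y,F \right)} = F^{2}$
$Z{\left(X,T \right)} = \frac{38 + T}{2 X}$
$\left(-32321 + b{\left(-3 \right)}\right) + Z{\left(c{\left(-9,4 \right)},-133 \right)} = \left(-32321 - 3\right) + \frac{38 - 133}{2 \cdot 4^{2}} = -32324 + \frac{1}{2} \cdot \frac{1}{16} \left(-95\right) = -32324 - \frac{95}{32} = - \frac{1034463}{32}$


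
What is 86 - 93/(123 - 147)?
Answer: 719/8 ≈ 89.875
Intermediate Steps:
86 - 93/(123 - 147) = 86 - 93/(-24) = 86 - 1/24*(-93) = 86 + 31/8 = 719/8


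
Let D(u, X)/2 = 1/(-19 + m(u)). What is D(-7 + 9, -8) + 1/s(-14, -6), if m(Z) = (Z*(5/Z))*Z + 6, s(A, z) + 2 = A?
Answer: -35/48 ≈ -0.72917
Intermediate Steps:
s(A, z) = -2 + A
m(Z) = 6 + 5*Z (m(Z) = 5*Z + 6 = 6 + 5*Z)
D(u, X) = 2/(-13 + 5*u) (D(u, X) = 2/(-19 + (6 + 5*u)) = 2/(-13 + 5*u))
D(-7 + 9, -8) + 1/s(-14, -6) = 2/(-13 + 5*(-7 + 9)) + 1/(-2 - 14) = 2/(-13 + 5*2) + 1/(-16) = 2/(-13 + 10) - 1/16 = 2/(-3) - 1/16 = 2*(-1/3) - 1/16 = -2/3 - 1/16 = -35/48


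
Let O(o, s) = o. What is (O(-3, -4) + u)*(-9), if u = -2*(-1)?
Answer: 9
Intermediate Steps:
u = 2
(O(-3, -4) + u)*(-9) = (-3 + 2)*(-9) = -1*(-9) = 9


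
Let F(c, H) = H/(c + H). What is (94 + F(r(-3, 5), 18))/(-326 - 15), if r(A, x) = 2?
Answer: -949/3410 ≈ -0.27830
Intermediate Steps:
F(c, H) = H/(H + c)
(94 + F(r(-3, 5), 18))/(-326 - 15) = (94 + 18/(18 + 2))/(-326 - 15) = (94 + 18/20)/(-341) = (94 + 18*(1/20))*(-1/341) = (94 + 9/10)*(-1/341) = (949/10)*(-1/341) = -949/3410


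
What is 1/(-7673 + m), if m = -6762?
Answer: -1/14435 ≈ -6.9276e-5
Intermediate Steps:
1/(-7673 + m) = 1/(-7673 - 6762) = 1/(-14435) = -1/14435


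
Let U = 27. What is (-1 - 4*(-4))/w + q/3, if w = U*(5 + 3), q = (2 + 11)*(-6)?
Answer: -1867/72 ≈ -25.931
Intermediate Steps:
q = -78 (q = 13*(-6) = -78)
w = 216 (w = 27*(5 + 3) = 27*8 = 216)
(-1 - 4*(-4))/w + q/3 = (-1 - 4*(-4))/216 - 78/3 = (-1 + 16)*(1/216) - 78*⅓ = 15*(1/216) - 26 = 5/72 - 26 = -1867/72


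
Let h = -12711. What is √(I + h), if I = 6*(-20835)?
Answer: I*√137721 ≈ 371.11*I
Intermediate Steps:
I = -125010
√(I + h) = √(-125010 - 12711) = √(-137721) = I*√137721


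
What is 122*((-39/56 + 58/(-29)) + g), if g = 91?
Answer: 301645/28 ≈ 10773.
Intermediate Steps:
122*((-39/56 + 58/(-29)) + g) = 122*((-39/56 + 58/(-29)) + 91) = 122*((-39*1/56 + 58*(-1/29)) + 91) = 122*((-39/56 - 2) + 91) = 122*(-151/56 + 91) = 122*(4945/56) = 301645/28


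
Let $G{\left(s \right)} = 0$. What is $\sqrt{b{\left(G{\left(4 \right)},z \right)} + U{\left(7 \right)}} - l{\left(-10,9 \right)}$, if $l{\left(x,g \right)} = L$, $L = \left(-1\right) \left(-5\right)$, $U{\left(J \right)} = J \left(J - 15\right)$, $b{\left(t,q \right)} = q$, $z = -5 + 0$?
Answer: $-5 + i \sqrt{61} \approx -5.0 + 7.8102 i$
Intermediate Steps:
$z = -5$
$U{\left(J \right)} = J \left(-15 + J\right)$
$L = 5$
$l{\left(x,g \right)} = 5$
$\sqrt{b{\left(G{\left(4 \right)},z \right)} + U{\left(7 \right)}} - l{\left(-10,9 \right)} = \sqrt{-5 + 7 \left(-15 + 7\right)} - 5 = \sqrt{-5 + 7 \left(-8\right)} - 5 = \sqrt{-5 - 56} - 5 = \sqrt{-61} - 5 = i \sqrt{61} - 5 = -5 + i \sqrt{61}$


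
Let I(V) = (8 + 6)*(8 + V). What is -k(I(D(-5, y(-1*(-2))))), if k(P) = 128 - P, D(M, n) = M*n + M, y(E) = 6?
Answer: -506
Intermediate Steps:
D(M, n) = M + M*n
I(V) = 112 + 14*V (I(V) = 14*(8 + V) = 112 + 14*V)
-k(I(D(-5, y(-1*(-2))))) = -(128 - (112 + 14*(-5*(1 + 6)))) = -(128 - (112 + 14*(-5*7))) = -(128 - (112 + 14*(-35))) = -(128 - (112 - 490)) = -(128 - 1*(-378)) = -(128 + 378) = -1*506 = -506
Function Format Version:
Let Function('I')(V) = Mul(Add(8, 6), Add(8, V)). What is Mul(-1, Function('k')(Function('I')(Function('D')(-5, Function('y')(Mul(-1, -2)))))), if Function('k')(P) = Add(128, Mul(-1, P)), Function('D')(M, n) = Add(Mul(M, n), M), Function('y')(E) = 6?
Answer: -506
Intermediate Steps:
Function('D')(M, n) = Add(M, Mul(M, n))
Function('I')(V) = Add(112, Mul(14, V)) (Function('I')(V) = Mul(14, Add(8, V)) = Add(112, Mul(14, V)))
Mul(-1, Function('k')(Function('I')(Function('D')(-5, Function('y')(Mul(-1, -2)))))) = Mul(-1, Add(128, Mul(-1, Add(112, Mul(14, Mul(-5, Add(1, 6))))))) = Mul(-1, Add(128, Mul(-1, Add(112, Mul(14, Mul(-5, 7)))))) = Mul(-1, Add(128, Mul(-1, Add(112, Mul(14, -35))))) = Mul(-1, Add(128, Mul(-1, Add(112, -490)))) = Mul(-1, Add(128, Mul(-1, -378))) = Mul(-1, Add(128, 378)) = Mul(-1, 506) = -506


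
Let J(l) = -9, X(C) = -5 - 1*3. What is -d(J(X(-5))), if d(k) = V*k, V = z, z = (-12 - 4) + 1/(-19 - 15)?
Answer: -4905/34 ≈ -144.26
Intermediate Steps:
X(C) = -8 (X(C) = -5 - 3 = -8)
z = -545/34 (z = -16 + 1/(-34) = -16 - 1/34 = -545/34 ≈ -16.029)
V = -545/34 ≈ -16.029
d(k) = -545*k/34
-d(J(X(-5))) = -(-545)*(-9)/34 = -1*4905/34 = -4905/34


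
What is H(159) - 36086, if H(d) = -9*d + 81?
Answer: -37436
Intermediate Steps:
H(d) = 81 - 9*d
H(159) - 36086 = (81 - 9*159) - 36086 = (81 - 1431) - 36086 = -1350 - 36086 = -37436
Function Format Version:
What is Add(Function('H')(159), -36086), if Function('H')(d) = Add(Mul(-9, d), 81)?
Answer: -37436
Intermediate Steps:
Function('H')(d) = Add(81, Mul(-9, d))
Add(Function('H')(159), -36086) = Add(Add(81, Mul(-9, 159)), -36086) = Add(Add(81, -1431), -36086) = Add(-1350, -36086) = -37436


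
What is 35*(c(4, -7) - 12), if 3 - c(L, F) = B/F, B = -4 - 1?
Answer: -340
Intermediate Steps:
B = -5
c(L, F) = 3 + 5/F (c(L, F) = 3 - (-5)/F = 3 + 5/F)
35*(c(4, -7) - 12) = 35*((3 + 5/(-7)) - 12) = 35*((3 + 5*(-1/7)) - 12) = 35*((3 - 5/7) - 12) = 35*(16/7 - 12) = 35*(-68/7) = -340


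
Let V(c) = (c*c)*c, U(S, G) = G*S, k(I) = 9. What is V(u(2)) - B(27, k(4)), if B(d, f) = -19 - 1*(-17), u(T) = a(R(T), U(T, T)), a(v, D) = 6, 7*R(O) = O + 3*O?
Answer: 218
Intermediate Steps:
R(O) = 4*O/7 (R(O) = (O + 3*O)/7 = (4*O)/7 = 4*O/7)
u(T) = 6
B(d, f) = -2 (B(d, f) = -19 + 17 = -2)
V(c) = c³ (V(c) = c²*c = c³)
V(u(2)) - B(27, k(4)) = 6³ - 1*(-2) = 216 + 2 = 218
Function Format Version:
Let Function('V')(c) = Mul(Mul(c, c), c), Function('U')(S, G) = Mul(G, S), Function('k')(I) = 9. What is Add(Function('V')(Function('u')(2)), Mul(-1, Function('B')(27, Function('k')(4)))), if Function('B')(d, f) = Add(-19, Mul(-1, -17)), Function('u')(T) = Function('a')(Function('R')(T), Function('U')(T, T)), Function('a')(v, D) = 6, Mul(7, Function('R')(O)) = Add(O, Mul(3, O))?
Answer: 218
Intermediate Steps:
Function('R')(O) = Mul(Rational(4, 7), O) (Function('R')(O) = Mul(Rational(1, 7), Add(O, Mul(3, O))) = Mul(Rational(1, 7), Mul(4, O)) = Mul(Rational(4, 7), O))
Function('u')(T) = 6
Function('B')(d, f) = -2 (Function('B')(d, f) = Add(-19, 17) = -2)
Function('V')(c) = Pow(c, 3) (Function('V')(c) = Mul(Pow(c, 2), c) = Pow(c, 3))
Add(Function('V')(Function('u')(2)), Mul(-1, Function('B')(27, Function('k')(4)))) = Add(Pow(6, 3), Mul(-1, -2)) = Add(216, 2) = 218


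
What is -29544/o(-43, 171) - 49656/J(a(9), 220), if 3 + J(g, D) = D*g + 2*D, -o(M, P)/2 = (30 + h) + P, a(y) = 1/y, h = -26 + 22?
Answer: -26691972/818141 ≈ -32.625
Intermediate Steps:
h = -4
o(M, P) = -52 - 2*P (o(M, P) = -2*((30 - 4) + P) = -2*(26 + P) = -52 - 2*P)
J(g, D) = -3 + 2*D + D*g (J(g, D) = -3 + (D*g + 2*D) = -3 + (2*D + D*g) = -3 + 2*D + D*g)
-29544/o(-43, 171) - 49656/J(a(9), 220) = -29544/(-52 - 2*171) - 49656/(-3 + 2*220 + 220/9) = -29544/(-52 - 342) - 49656/(-3 + 440 + 220*(⅑)) = -29544/(-394) - 49656/(-3 + 440 + 220/9) = -29544*(-1/394) - 49656/4153/9 = 14772/197 - 49656*9/4153 = 14772/197 - 446904/4153 = -26691972/818141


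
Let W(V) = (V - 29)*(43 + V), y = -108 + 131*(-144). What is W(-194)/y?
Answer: -33673/18972 ≈ -1.7749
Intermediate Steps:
y = -18972 (y = -108 - 18864 = -18972)
W(V) = (-29 + V)*(43 + V)
W(-194)/y = (-1247 + (-194)**2 + 14*(-194))/(-18972) = (-1247 + 37636 - 2716)*(-1/18972) = 33673*(-1/18972) = -33673/18972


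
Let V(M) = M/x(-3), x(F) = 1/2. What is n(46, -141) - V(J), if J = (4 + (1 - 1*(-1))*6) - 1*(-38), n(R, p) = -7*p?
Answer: 879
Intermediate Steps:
x(F) = ½
J = 54 (J = (4 + (1 + 1)*6) + 38 = (4 + 2*6) + 38 = (4 + 12) + 38 = 16 + 38 = 54)
V(M) = 2*M (V(M) = M/(½) = M*2 = 2*M)
n(46, -141) - V(J) = -7*(-141) - 2*54 = 987 - 1*108 = 987 - 108 = 879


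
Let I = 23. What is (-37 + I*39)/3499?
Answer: 860/3499 ≈ 0.24578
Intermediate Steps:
(-37 + I*39)/3499 = (-37 + 23*39)/3499 = (-37 + 897)*(1/3499) = 860*(1/3499) = 860/3499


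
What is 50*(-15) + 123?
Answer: -627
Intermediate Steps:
50*(-15) + 123 = -750 + 123 = -627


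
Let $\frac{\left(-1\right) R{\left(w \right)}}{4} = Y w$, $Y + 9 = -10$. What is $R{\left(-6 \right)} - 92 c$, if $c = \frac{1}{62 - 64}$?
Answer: $-410$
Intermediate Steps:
$Y = -19$ ($Y = -9 - 10 = -19$)
$c = - \frac{1}{2}$ ($c = \frac{1}{-2} = - \frac{1}{2} \approx -0.5$)
$R{\left(w \right)} = 76 w$ ($R{\left(w \right)} = - 4 \left(- 19 w\right) = 76 w$)
$R{\left(-6 \right)} - 92 c = 76 \left(-6\right) - -46 = -456 + 46 = -410$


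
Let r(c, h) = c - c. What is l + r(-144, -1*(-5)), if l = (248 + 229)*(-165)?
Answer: -78705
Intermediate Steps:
r(c, h) = 0
l = -78705 (l = 477*(-165) = -78705)
l + r(-144, -1*(-5)) = -78705 + 0 = -78705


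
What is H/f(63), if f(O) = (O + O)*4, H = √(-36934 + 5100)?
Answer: I*√31834/504 ≈ 0.35401*I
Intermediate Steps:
H = I*√31834 (H = √(-31834) = I*√31834 ≈ 178.42*I)
f(O) = 8*O (f(O) = (2*O)*4 = 8*O)
H/f(63) = (I*√31834)/((8*63)) = (I*√31834)/504 = (I*√31834)*(1/504) = I*√31834/504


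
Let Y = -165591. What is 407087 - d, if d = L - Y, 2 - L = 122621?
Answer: 364115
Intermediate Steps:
L = -122619 (L = 2 - 1*122621 = 2 - 122621 = -122619)
d = 42972 (d = -122619 - 1*(-165591) = -122619 + 165591 = 42972)
407087 - d = 407087 - 1*42972 = 407087 - 42972 = 364115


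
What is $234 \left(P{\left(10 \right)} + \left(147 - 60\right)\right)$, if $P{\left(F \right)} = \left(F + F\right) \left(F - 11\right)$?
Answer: $15678$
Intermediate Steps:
$P{\left(F \right)} = 2 F \left(-11 + F\right)$
$234 \left(P{\left(10 \right)} + \left(147 - 60\right)\right) = 234 \left(2 \cdot 10 \left(-11 + 10\right) + \left(147 - 60\right)\right) = 234 \left(2 \cdot 10 \left(-1\right) + 87\right) = 234 \left(-20 + 87\right) = 234 \cdot 67 = 15678$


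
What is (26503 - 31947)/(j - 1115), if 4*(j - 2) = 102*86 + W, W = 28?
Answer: -5444/1087 ≈ -5.0083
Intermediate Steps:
j = 2202 (j = 2 + (102*86 + 28)/4 = 2 + (8772 + 28)/4 = 2 + (1/4)*8800 = 2 + 2200 = 2202)
(26503 - 31947)/(j - 1115) = (26503 - 31947)/(2202 - 1115) = -5444/1087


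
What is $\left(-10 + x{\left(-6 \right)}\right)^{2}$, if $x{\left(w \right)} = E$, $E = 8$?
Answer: $4$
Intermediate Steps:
$x{\left(w \right)} = 8$
$\left(-10 + x{\left(-6 \right)}\right)^{2} = \left(-10 + 8\right)^{2} = \left(-2\right)^{2} = 4$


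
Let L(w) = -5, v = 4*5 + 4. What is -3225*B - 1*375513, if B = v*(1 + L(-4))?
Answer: -65913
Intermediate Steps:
v = 24 (v = 20 + 4 = 24)
B = -96 (B = 24*(1 - 5) = 24*(-4) = -96)
-3225*B - 1*375513 = -3225*(-96) - 1*375513 = 309600 - 375513 = -65913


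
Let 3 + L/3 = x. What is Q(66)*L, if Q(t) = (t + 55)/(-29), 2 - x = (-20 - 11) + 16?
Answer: -5082/29 ≈ -175.24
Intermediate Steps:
x = 17 (x = 2 - ((-20 - 11) + 16) = 2 - (-31 + 16) = 2 - 1*(-15) = 2 + 15 = 17)
Q(t) = -55/29 - t/29 (Q(t) = (55 + t)*(-1/29) = -55/29 - t/29)
L = 42 (L = -9 + 3*17 = -9 + 51 = 42)
Q(66)*L = (-55/29 - 1/29*66)*42 = (-55/29 - 66/29)*42 = -121/29*42 = -5082/29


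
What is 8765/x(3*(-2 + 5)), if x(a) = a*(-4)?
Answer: -8765/36 ≈ -243.47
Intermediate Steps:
x(a) = -4*a
8765/x(3*(-2 + 5)) = 8765/((-12*(-2 + 5))) = 8765/((-12*3)) = 8765/((-4*9)) = 8765/(-36) = 8765*(-1/36) = -8765/36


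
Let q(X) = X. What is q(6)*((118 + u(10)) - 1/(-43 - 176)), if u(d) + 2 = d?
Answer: 55190/73 ≈ 756.03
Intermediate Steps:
u(d) = -2 + d
q(6)*((118 + u(10)) - 1/(-43 - 176)) = 6*((118 + (-2 + 10)) - 1/(-43 - 176)) = 6*((118 + 8) - 1/(-219)) = 6*(126 - 1*(-1/219)) = 6*(126 + 1/219) = 6*(27595/219) = 55190/73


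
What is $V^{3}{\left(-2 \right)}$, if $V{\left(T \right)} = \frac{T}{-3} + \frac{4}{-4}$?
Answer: $- \frac{1}{27} \approx -0.037037$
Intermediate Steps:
$V{\left(T \right)} = -1 - \frac{T}{3}$ ($V{\left(T \right)} = T \left(- \frac{1}{3}\right) + 4 \left(- \frac{1}{4}\right) = - \frac{T}{3} - 1 = -1 - \frac{T}{3}$)
$V^{3}{\left(-2 \right)} = \left(-1 - - \frac{2}{3}\right)^{3} = \left(-1 + \frac{2}{3}\right)^{3} = \left(- \frac{1}{3}\right)^{3} = - \frac{1}{27}$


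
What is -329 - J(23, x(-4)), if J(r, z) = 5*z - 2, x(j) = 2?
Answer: -337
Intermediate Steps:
J(r, z) = -2 + 5*z
-329 - J(23, x(-4)) = -329 - (-2 + 5*2) = -329 - (-2 + 10) = -329 - 1*8 = -329 - 8 = -337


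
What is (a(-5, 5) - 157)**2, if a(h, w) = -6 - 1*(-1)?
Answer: 26244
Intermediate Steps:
a(h, w) = -5 (a(h, w) = -6 + 1 = -5)
(a(-5, 5) - 157)**2 = (-5 - 157)**2 = (-162)**2 = 26244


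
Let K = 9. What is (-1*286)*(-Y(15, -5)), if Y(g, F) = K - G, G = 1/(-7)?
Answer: 18304/7 ≈ 2614.9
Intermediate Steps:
G = -⅐ ≈ -0.14286
Y(g, F) = 64/7 (Y(g, F) = 9 - 1*(-⅐) = 9 + ⅐ = 64/7)
(-1*286)*(-Y(15, -5)) = (-1*286)*(-1*64/7) = -286*(-64/7) = 18304/7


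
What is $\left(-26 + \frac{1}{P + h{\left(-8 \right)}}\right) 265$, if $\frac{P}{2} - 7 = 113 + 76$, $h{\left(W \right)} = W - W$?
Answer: $- \frac{2700615}{392} \approx -6889.3$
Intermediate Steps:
$h{\left(W \right)} = 0$
$P = 392$ ($P = 14 + 2 \left(113 + 76\right) = 14 + 2 \cdot 189 = 14 + 378 = 392$)
$\left(-26 + \frac{1}{P + h{\left(-8 \right)}}\right) 265 = \left(-26 + \frac{1}{392 + 0}\right) 265 = \left(-26 + \frac{1}{392}\right) 265 = \left(- \frac{10191}{392}\right) 265 = - \frac{2700615}{392}$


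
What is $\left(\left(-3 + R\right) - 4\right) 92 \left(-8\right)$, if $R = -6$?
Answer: $9568$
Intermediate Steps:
$\left(\left(-3 + R\right) - 4\right) 92 \left(-8\right) = \left(\left(-3 - 6\right) - 4\right) 92 \left(-8\right) = \left(-9 - 4\right) \left(-736\right) = \left(-13\right) \left(-736\right) = 9568$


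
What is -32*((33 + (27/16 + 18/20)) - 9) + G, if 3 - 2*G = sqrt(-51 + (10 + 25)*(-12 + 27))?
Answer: -8493/10 - sqrt(474)/2 ≈ -860.19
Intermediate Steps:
G = 3/2 - sqrt(474)/2 (G = 3/2 - sqrt(-51 + (10 + 25)*(-12 + 27))/2 = 3/2 - sqrt(-51 + 35*15)/2 = 3/2 - sqrt(-51 + 525)/2 = 3/2 - sqrt(474)/2 ≈ -9.3858)
-32*((33 + (27/16 + 18/20)) - 9) + G = -32*((33 + (27/16 + 18/20)) - 9) + (3/2 - sqrt(474)/2) = -32*((33 + (27*(1/16) + 18*(1/20))) - 9) + (3/2 - sqrt(474)/2) = -32*((33 + (27/16 + 9/10)) - 9) + (3/2 - sqrt(474)/2) = -32*((33 + 207/80) - 9) + (3/2 - sqrt(474)/2) = -32*(2847/80 - 9) + (3/2 - sqrt(474)/2) = -32*2127/80 + (3/2 - sqrt(474)/2) = -4254/5 + (3/2 - sqrt(474)/2) = -8493/10 - sqrt(474)/2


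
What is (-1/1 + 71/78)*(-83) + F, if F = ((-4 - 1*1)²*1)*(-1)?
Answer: -1369/78 ≈ -17.551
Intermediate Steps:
F = -25 (F = ((-4 - 1)²*1)*(-1) = ((-5)²*1)*(-1) = (25*1)*(-1) = 25*(-1) = -25)
(-1/1 + 71/78)*(-83) + F = (-1/1 + 71/78)*(-83) - 25 = (-1*1 + 71*(1/78))*(-83) - 25 = (-1 + 71/78)*(-83) - 25 = -7/78*(-83) - 25 = 581/78 - 25 = -1369/78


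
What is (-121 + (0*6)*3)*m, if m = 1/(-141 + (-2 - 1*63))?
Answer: 121/206 ≈ 0.58738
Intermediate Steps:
m = -1/206 (m = 1/(-141 + (-2 - 63)) = 1/(-141 - 65) = 1/(-206) = -1/206 ≈ -0.0048544)
(-121 + (0*6)*3)*m = (-121 + (0*6)*3)*(-1/206) = (-121 + 0*3)*(-1/206) = (-121 + 0)*(-1/206) = -121*(-1/206) = 121/206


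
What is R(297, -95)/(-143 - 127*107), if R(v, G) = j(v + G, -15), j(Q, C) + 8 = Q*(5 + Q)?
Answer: -20903/6866 ≈ -3.0444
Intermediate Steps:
j(Q, C) = -8 + Q*(5 + Q)
R(v, G) = -8 + (G + v)**2 + 5*G + 5*v (R(v, G) = -8 + (v + G)**2 + 5*(v + G) = -8 + (G + v)**2 + 5*(G + v) = -8 + (G + v)**2 + (5*G + 5*v) = -8 + (G + v)**2 + 5*G + 5*v)
R(297, -95)/(-143 - 127*107) = (-8 + (-95 + 297)**2 + 5*(-95) + 5*297)/(-143 - 127*107) = (-8 + 202**2 - 475 + 1485)/(-143 - 13589) = (-8 + 40804 - 475 + 1485)/(-13732) = 41806*(-1/13732) = -20903/6866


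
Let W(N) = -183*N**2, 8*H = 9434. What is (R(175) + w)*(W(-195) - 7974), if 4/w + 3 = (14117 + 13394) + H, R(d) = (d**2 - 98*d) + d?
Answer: -10911871962358434/114749 ≈ -9.5093e+10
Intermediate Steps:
H = 4717/4 (H = (1/8)*9434 = 4717/4 ≈ 1179.3)
R(d) = d**2 - 97*d
w = 16/114749 (w = 4/(-3 + ((14117 + 13394) + 4717/4)) = 4/(-3 + (27511 + 4717/4)) = 4/(-3 + 114761/4) = 4/(114749/4) = 4*(4/114749) = 16/114749 ≈ 0.00013943)
(R(175) + w)*(W(-195) - 7974) = (175*(-97 + 175) + 16/114749)*(-183*(-195)**2 - 7974) = (175*78 + 16/114749)*(-183*38025 - 7974) = (13650 + 16/114749)*(-6958575 - 7974) = (1566323866/114749)*(-6966549) = -10911871962358434/114749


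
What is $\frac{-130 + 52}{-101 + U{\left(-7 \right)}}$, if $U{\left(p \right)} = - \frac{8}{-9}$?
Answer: $\frac{702}{901} \approx 0.77913$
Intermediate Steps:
$U{\left(p \right)} = \frac{8}{9}$ ($U{\left(p \right)} = \left(-8\right) \left(- \frac{1}{9}\right) = \frac{8}{9}$)
$\frac{-130 + 52}{-101 + U{\left(-7 \right)}} = \frac{-130 + 52}{-101 + \frac{8}{9}} = - \frac{78}{- \frac{901}{9}} = \left(-78\right) \left(- \frac{9}{901}\right) = \frac{702}{901}$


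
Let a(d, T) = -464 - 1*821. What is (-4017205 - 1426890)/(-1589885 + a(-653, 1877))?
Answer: 1088819/318234 ≈ 3.4214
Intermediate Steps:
a(d, T) = -1285 (a(d, T) = -464 - 821 = -1285)
(-4017205 - 1426890)/(-1589885 + a(-653, 1877)) = (-4017205 - 1426890)/(-1589885 - 1285) = -5444095/(-1591170) = -5444095*(-1/1591170) = 1088819/318234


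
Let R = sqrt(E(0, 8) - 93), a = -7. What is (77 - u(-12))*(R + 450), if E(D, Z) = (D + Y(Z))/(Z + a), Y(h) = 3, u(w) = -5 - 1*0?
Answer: 36900 + 246*I*sqrt(10) ≈ 36900.0 + 777.92*I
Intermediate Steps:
u(w) = -5 (u(w) = -5 + 0 = -5)
E(D, Z) = (3 + D)/(-7 + Z) (E(D, Z) = (D + 3)/(Z - 7) = (3 + D)/(-7 + Z))
R = 3*I*sqrt(10) (R = sqrt((3 + 0)/(-7 + 8) - 93) = sqrt(3/1 - 93) = sqrt(1*3 - 93) = sqrt(3 - 93) = sqrt(-90) = 3*I*sqrt(10) ≈ 9.4868*I)
(77 - u(-12))*(R + 450) = (77 - 1*(-5))*(3*I*sqrt(10) + 450) = (77 + 5)*(450 + 3*I*sqrt(10)) = 82*(450 + 3*I*sqrt(10)) = 36900 + 246*I*sqrt(10)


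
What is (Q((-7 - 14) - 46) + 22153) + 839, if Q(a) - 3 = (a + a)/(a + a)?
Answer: 22996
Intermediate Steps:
Q(a) = 4 (Q(a) = 3 + (a + a)/(a + a) = 3 + (2*a)/((2*a)) = 3 + (2*a)*(1/(2*a)) = 3 + 1 = 4)
(Q((-7 - 14) - 46) + 22153) + 839 = (4 + 22153) + 839 = 22157 + 839 = 22996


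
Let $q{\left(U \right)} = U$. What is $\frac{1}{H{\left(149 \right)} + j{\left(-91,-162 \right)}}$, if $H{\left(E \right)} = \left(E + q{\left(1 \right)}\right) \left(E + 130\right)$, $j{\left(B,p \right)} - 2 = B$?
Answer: $\frac{1}{41761} \approx 2.3946 \cdot 10^{-5}$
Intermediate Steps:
$j{\left(B,p \right)} = 2 + B$
$H{\left(E \right)} = \left(1 + E\right) \left(130 + E\right)$ ($H{\left(E \right)} = \left(E + 1\right) \left(E + 130\right) = \left(1 + E\right) \left(130 + E\right)$)
$\frac{1}{H{\left(149 \right)} + j{\left(-91,-162 \right)}} = \frac{1}{\left(130 + 149^{2} + 131 \cdot 149\right) + \left(2 - 91\right)} = \frac{1}{\left(130 + 22201 + 19519\right) - 89} = \frac{1}{41850 - 89} = \frac{1}{41761}$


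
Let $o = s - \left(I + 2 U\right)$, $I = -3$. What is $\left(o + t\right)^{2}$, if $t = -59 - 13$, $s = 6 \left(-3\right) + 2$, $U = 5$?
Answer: $9025$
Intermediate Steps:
$s = -16$ ($s = -18 + 2 = -16$)
$o = -23$ ($o = -16 - \left(-3 + 2 \cdot 5\right) = -16 - \left(-3 + 10\right) = -16 - 7 = -23$)
$t = -72$
$\left(o + t\right)^{2} = \left(-23 - 72\right)^{2} = \left(-95\right)^{2} = 9025$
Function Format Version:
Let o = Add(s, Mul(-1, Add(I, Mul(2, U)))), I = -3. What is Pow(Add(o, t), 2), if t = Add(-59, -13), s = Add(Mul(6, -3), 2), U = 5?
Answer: 9025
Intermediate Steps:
s = -16 (s = Add(-18, 2) = -16)
o = -23 (o = Add(-16, Mul(-1, Add(-3, Mul(2, 5)))) = Add(-16, Mul(-1, Add(-3, 10))) = Add(-16, Mul(-1, 7)) = Add(-16, -7) = -23)
t = -72
Pow(Add(o, t), 2) = Pow(Add(-23, -72), 2) = Pow(-95, 2) = 9025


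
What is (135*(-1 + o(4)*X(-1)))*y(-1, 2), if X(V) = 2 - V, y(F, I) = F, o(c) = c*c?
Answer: -6345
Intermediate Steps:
o(c) = c**2
(135*(-1 + o(4)*X(-1)))*y(-1, 2) = (135*(-1 + 4**2*(2 - 1*(-1))))*(-1) = (135*(-1 + 16*(2 + 1)))*(-1) = (135*(-1 + 16*3))*(-1) = (135*(-1 + 48))*(-1) = (135*47)*(-1) = 6345*(-1) = -6345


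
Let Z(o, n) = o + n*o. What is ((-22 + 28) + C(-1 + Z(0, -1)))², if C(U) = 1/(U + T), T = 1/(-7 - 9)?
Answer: 7396/289 ≈ 25.592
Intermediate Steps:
T = -1/16 (T = 1/(-16) = -1/16 ≈ -0.062500)
C(U) = 1/(-1/16 + U) (C(U) = 1/(U - 1/16) = 1/(-1/16 + U))
((-22 + 28) + C(-1 + Z(0, -1)))² = ((-22 + 28) + 16/(-1 + 16*(-1 + 0*(1 - 1))))² = (6 + 16/(-1 + 16*(-1 + 0*0)))² = (6 + 16/(-1 + 16*(-1 + 0)))² = (6 + 16/(-1 + 16*(-1)))² = (6 + 16/(-1 - 16))² = (6 + 16/(-17))² = (6 + 16*(-1/17))² = (6 - 16/17)² = (86/17)² = 7396/289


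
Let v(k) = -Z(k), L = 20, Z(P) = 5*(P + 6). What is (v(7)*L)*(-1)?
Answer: 1300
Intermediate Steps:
Z(P) = 30 + 5*P (Z(P) = 5*(6 + P) = 30 + 5*P)
v(k) = -30 - 5*k (v(k) = -(30 + 5*k) = -30 - 5*k)
(v(7)*L)*(-1) = ((-30 - 5*7)*20)*(-1) = ((-30 - 35)*20)*(-1) = -65*20*(-1) = -1300*(-1) = 1300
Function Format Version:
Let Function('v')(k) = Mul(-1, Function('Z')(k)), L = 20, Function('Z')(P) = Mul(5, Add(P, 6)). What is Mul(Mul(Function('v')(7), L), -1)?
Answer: 1300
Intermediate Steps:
Function('Z')(P) = Add(30, Mul(5, P)) (Function('Z')(P) = Mul(5, Add(6, P)) = Add(30, Mul(5, P)))
Function('v')(k) = Add(-30, Mul(-5, k)) (Function('v')(k) = Mul(-1, Add(30, Mul(5, k))) = Add(-30, Mul(-5, k)))
Mul(Mul(Function('v')(7), L), -1) = Mul(Mul(Add(-30, Mul(-5, 7)), 20), -1) = Mul(Mul(Add(-30, -35), 20), -1) = Mul(Mul(-65, 20), -1) = Mul(-1300, -1) = 1300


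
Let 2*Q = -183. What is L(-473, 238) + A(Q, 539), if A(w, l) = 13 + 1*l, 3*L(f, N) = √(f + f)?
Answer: 552 + I*√946/3 ≈ 552.0 + 10.252*I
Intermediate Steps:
Q = -183/2 (Q = (½)*(-183) = -183/2 ≈ -91.500)
L(f, N) = √2*√f/3 (L(f, N) = √(f + f)/3 = √(2*f)/3 = (√2*√f)/3 = √2*√f/3)
A(w, l) = 13 + l
L(-473, 238) + A(Q, 539) = √2*√(-473)/3 + (13 + 539) = √2*(I*√473)/3 + 552 = I*√946/3 + 552 = 552 + I*√946/3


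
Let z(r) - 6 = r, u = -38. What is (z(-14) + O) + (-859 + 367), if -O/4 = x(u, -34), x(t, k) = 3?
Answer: -512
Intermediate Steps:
z(r) = 6 + r
O = -12 (O = -4*3 = -12)
(z(-14) + O) + (-859 + 367) = ((6 - 14) - 12) + (-859 + 367) = (-8 - 12) - 492 = -20 - 492 = -512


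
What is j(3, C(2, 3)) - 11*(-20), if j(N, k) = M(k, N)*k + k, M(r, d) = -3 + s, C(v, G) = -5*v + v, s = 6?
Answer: 188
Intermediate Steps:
C(v, G) = -4*v
M(r, d) = 3 (M(r, d) = -3 + 6 = 3)
j(N, k) = 4*k (j(N, k) = 3*k + k = 4*k)
j(3, C(2, 3)) - 11*(-20) = 4*(-4*2) - 11*(-20) = 4*(-8) + 220 = -32 + 220 = 188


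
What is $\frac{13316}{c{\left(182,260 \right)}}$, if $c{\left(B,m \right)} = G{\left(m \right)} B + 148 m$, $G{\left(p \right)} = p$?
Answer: $\frac{3329}{21450} \approx 0.1552$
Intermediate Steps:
$c{\left(B,m \right)} = 148 m + B m$ ($c{\left(B,m \right)} = m B + 148 m = B m + 148 m = 148 m + B m$)
$\frac{13316}{c{\left(182,260 \right)}} = \frac{13316}{260 \left(148 + 182\right)} = \frac{13316}{260 \cdot 330} = \frac{13316}{85800} = 13316 \cdot \frac{1}{85800} = \frac{3329}{21450}$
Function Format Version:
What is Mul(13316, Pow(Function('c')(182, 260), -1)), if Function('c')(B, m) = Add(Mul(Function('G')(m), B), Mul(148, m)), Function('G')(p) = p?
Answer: Rational(3329, 21450) ≈ 0.15520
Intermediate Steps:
Function('c')(B, m) = Add(Mul(148, m), Mul(B, m)) (Function('c')(B, m) = Add(Mul(m, B), Mul(148, m)) = Add(Mul(B, m), Mul(148, m)) = Add(Mul(148, m), Mul(B, m)))
Mul(13316, Pow(Function('c')(182, 260), -1)) = Mul(13316, Pow(Mul(260, Add(148, 182)), -1)) = Mul(13316, Pow(Mul(260, 330), -1)) = Mul(13316, Pow(85800, -1)) = Mul(13316, Rational(1, 85800)) = Rational(3329, 21450)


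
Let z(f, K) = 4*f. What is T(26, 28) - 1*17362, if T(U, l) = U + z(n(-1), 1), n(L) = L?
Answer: -17340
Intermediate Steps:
T(U, l) = -4 + U (T(U, l) = U + 4*(-1) = U - 4 = -4 + U)
T(26, 28) - 1*17362 = (-4 + 26) - 1*17362 = 22 - 17362 = -17340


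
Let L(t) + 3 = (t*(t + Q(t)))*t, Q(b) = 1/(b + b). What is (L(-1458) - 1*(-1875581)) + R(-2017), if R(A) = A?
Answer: -3097491080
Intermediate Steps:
Q(b) = 1/(2*b)
L(t) = -3 + t**2*(t + 1/(2*t)) (L(t) = -3 + (t*(t + 1/(2*t)))*t = -3 + t**2*(t + 1/(2*t)))
(L(-1458) - 1*(-1875581)) + R(-2017) = ((-3 + (-1458)**3 + (1/2)*(-1458)) - 1*(-1875581)) - 2017 = ((-3 - 3099363912 - 729) + 1875581) - 2017 = (-3099364644 + 1875581) - 2017 = -3097489063 - 2017 = -3097491080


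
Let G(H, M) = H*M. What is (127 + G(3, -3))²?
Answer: 13924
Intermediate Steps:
(127 + G(3, -3))² = (127 + 3*(-3))² = (127 - 9)² = 118² = 13924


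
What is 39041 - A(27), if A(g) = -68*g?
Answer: 40877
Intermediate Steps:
39041 - A(27) = 39041 - (-68)*27 = 39041 - 1*(-1836) = 39041 + 1836 = 40877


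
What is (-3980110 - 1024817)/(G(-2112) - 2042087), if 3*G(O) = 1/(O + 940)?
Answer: 17597323332/7179977893 ≈ 2.4509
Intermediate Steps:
G(O) = 1/(3*(940 + O)) (G(O) = 1/(3*(O + 940)) = 1/(3*(940 + O)))
(-3980110 - 1024817)/(G(-2112) - 2042087) = (-3980110 - 1024817)/(1/(3*(940 - 2112)) - 2042087) = -5004927/((1/3)/(-1172) - 2042087) = -5004927/((1/3)*(-1/1172) - 2042087) = -5004927/(-1/3516 - 2042087) = -5004927/(-7179977893/3516) = -5004927*(-3516/7179977893) = 17597323332/7179977893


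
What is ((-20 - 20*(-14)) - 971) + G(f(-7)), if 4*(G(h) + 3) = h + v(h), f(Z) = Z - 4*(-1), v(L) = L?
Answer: -1431/2 ≈ -715.50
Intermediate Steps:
f(Z) = 4 + Z (f(Z) = Z + 4 = 4 + Z)
G(h) = -3 + h/2 (G(h) = -3 + (h + h)/4 = -3 + (2*h)/4 = -3 + h/2)
((-20 - 20*(-14)) - 971) + G(f(-7)) = ((-20 - 20*(-14)) - 971) + (-3 + (4 - 7)/2) = ((-20 + 280) - 971) + (-3 + (½)*(-3)) = (260 - 971) + (-3 - 3/2) = -711 - 9/2 = -1431/2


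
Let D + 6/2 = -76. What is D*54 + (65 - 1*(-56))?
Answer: -4145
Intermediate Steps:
D = -79 (D = -3 - 76 = -79)
D*54 + (65 - 1*(-56)) = -79*54 + (65 - 1*(-56)) = -4266 + (65 + 56) = -4266 + 121 = -4145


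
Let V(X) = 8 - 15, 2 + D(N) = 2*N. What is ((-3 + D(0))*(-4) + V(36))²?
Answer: 169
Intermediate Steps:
D(N) = -2 + 2*N
V(X) = -7
((-3 + D(0))*(-4) + V(36))² = ((-3 + (-2 + 2*0))*(-4) - 7)² = ((-3 + (-2 + 0))*(-4) - 7)² = ((-3 - 2)*(-4) - 7)² = (-5*(-4) - 7)² = (20 - 7)² = 13² = 169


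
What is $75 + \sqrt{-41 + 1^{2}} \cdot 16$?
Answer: $75 + 32 i \sqrt{10} \approx 75.0 + 101.19 i$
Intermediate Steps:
$75 + \sqrt{-41 + 1^{2}} \cdot 16 = 75 + \sqrt{-41 + 1} \cdot 16 = 75 + \sqrt{-40} \cdot 16 = 75 + 2 i \sqrt{10} \cdot 16 = 75 + 32 i \sqrt{10}$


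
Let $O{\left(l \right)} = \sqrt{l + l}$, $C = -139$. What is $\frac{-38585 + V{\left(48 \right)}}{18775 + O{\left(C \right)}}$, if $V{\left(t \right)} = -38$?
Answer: $- \frac{725146825}{352500903} + \frac{38623 i \sqrt{278}}{352500903} \approx -2.0571 + 0.0018269 i$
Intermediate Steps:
$O{\left(l \right)} = \sqrt{2} \sqrt{l}$ ($O{\left(l \right)} = \sqrt{2 l} = \sqrt{2} \sqrt{l}$)
$\frac{-38585 + V{\left(48 \right)}}{18775 + O{\left(C \right)}} = \frac{-38585 - 38}{18775 + \sqrt{2} \sqrt{-139}} = - \frac{38623}{18775 + \sqrt{2} i \sqrt{139}} = - \frac{38623}{18775 + i \sqrt{278}}$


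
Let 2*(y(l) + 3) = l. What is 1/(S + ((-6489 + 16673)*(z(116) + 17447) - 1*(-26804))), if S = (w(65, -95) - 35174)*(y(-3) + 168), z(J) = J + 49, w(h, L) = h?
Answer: 2/347294181 ≈ 5.7588e-9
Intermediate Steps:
y(l) = -3 + l/2
z(J) = 49 + J
S = -11480643/2 (S = (65 - 35174)*((-3 + (½)*(-3)) + 168) = -35109*((-3 - 3/2) + 168) = -35109*(-9/2 + 168) = -35109*327/2 = -11480643/2 ≈ -5.7403e+6)
1/(S + ((-6489 + 16673)*(z(116) + 17447) - 1*(-26804))) = 1/(-11480643/2 + ((-6489 + 16673)*((49 + 116) + 17447) - 1*(-26804))) = 1/(-11480643/2 + (10184*(165 + 17447) + 26804)) = 1/(-11480643/2 + (10184*17612 + 26804)) = 1/(-11480643/2 + (179360608 + 26804)) = 1/(-11480643/2 + 179387412) = 1/(347294181/2) = 2/347294181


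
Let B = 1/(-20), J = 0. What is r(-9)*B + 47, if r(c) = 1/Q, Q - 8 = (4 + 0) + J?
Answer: 11279/240 ≈ 46.996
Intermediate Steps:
B = -1/20 ≈ -0.050000
Q = 12 (Q = 8 + ((4 + 0) + 0) = 8 + (4 + 0) = 8 + 4 = 12)
r(c) = 1/12
r(-9)*B + 47 = (1/12)*(-1/20) + 47 = -1/240 + 47 = 11279/240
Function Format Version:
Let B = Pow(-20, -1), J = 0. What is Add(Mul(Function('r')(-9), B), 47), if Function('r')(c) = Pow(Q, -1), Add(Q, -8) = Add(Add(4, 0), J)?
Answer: Rational(11279, 240) ≈ 46.996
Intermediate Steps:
B = Rational(-1, 20) ≈ -0.050000
Q = 12 (Q = Add(8, Add(Add(4, 0), 0)) = Add(8, Add(4, 0)) = Add(8, 4) = 12)
Function('r')(c) = Rational(1, 12) (Function('r')(c) = Pow(12, -1) = Rational(1, 12))
Add(Mul(Function('r')(-9), B), 47) = Add(Mul(Rational(1, 12), Rational(-1, 20)), 47) = Add(Rational(-1, 240), 47) = Rational(11279, 240)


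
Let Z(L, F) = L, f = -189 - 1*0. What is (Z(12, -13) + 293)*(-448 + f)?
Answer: -194285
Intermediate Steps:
f = -189 (f = -189 + 0 = -189)
(Z(12, -13) + 293)*(-448 + f) = (12 + 293)*(-448 - 189) = 305*(-637) = -194285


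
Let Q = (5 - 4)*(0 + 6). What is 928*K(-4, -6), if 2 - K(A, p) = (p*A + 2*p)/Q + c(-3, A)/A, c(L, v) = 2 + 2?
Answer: 928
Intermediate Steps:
c(L, v) = 4
Q = 6 (Q = 1*6 = 6)
K(A, p) = 2 - 4/A - p/3 - A*p/6 (K(A, p) = 2 - ((p*A + 2*p)/6 + 4/A) = 2 - ((A*p + 2*p)*(⅙) + 4/A) = 2 - ((2*p + A*p)*(⅙) + 4/A) = 2 - ((p/3 + A*p/6) + 4/A) = 2 - (4/A + p/3 + A*p/6) = 2 + (-4/A - p/3 - A*p/6) = 2 - 4/A - p/3 - A*p/6)
928*K(-4, -6) = 928*(2 - 4/(-4) - ⅓*(-6) - ⅙*(-4)*(-6)) = 928*(2 - 4*(-¼) + 2 - 4) = 928*(2 + 1 + 2 - 4) = 928*1 = 928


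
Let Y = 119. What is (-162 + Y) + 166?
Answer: 123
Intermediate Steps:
(-162 + Y) + 166 = (-162 + 119) + 166 = -43 + 166 = 123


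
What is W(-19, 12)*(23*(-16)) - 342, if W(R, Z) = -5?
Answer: 1498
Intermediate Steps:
W(-19, 12)*(23*(-16)) - 342 = -115*(-16) - 342 = -5*(-368) - 342 = 1840 - 342 = 1498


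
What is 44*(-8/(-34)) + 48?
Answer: 992/17 ≈ 58.353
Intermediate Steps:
44*(-8/(-34)) + 48 = 44*(-8*(-1/34)) + 48 = 44*(4/17) + 48 = 176/17 + 48 = 992/17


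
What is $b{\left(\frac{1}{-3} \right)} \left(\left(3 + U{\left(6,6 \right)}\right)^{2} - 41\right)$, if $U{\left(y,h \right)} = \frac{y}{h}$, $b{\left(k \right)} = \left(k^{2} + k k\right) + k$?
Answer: $\frac{25}{9} \approx 2.7778$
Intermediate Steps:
$b{\left(k \right)} = k + 2 k^{2}$ ($b{\left(k \right)} = \left(k^{2} + k^{2}\right) + k = 2 k^{2} + k = k + 2 k^{2}$)
$b{\left(\frac{1}{-3} \right)} \left(\left(3 + U{\left(6,6 \right)}\right)^{2} - 41\right) = \frac{1 + \frac{2}{-3}}{-3} \left(\left(3 + \frac{6}{6}\right)^{2} - 41\right) = - \frac{1 + 2 \left(- \frac{1}{3}\right)}{3} \left(\left(3 + 6 \cdot \frac{1}{6}\right)^{2} - 41\right) = - \frac{1 - \frac{2}{3}}{3} \left(\left(3 + 1\right)^{2} - 41\right) = \left(- \frac{1}{3}\right) \frac{1}{3} \left(4^{2} - 41\right) = - \frac{16 - 41}{9} = \left(- \frac{1}{9}\right) \left(-25\right) = \frac{25}{9}$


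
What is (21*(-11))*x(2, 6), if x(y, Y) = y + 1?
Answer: -693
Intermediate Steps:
x(y, Y) = 1 + y
(21*(-11))*x(2, 6) = (21*(-11))*(1 + 2) = -231*3 = -693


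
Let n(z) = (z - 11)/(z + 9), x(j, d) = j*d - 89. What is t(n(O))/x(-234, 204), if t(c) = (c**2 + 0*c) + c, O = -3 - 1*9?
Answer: -598/430425 ≈ -0.0013893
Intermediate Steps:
x(j, d) = -89 + d*j (x(j, d) = d*j - 89 = -89 + d*j)
O = -12 (O = -3 - 9 = -12)
n(z) = (-11 + z)/(9 + z)
t(c) = c + c**2 (t(c) = (c**2 + 0) + c = c**2 + c = c + c**2)
t(n(O))/x(-234, 204) = (((-11 - 12)/(9 - 12))*(1 + (-11 - 12)/(9 - 12)))/(-89 + 204*(-234)) = ((-23/(-3))*(1 - 23/(-3)))/(-89 - 47736) = ((-1/3*(-23))*(1 - 1/3*(-23)))/(-47825) = (23*(1 + 23/3)/3)*(-1/47825) = ((23/3)*(26/3))*(-1/47825) = (598/9)*(-1/47825) = -598/430425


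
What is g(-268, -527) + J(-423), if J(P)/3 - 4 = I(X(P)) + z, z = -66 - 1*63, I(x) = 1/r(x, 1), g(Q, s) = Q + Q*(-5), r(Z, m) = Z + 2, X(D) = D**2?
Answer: 124714910/178931 ≈ 697.00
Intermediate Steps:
r(Z, m) = 2 + Z
g(Q, s) = -4*Q (g(Q, s) = Q - 5*Q = -4*Q)
I(x) = 1/(2 + x)
z = -129 (z = -66 - 63 = -129)
J(P) = -375 + 3/(2 + P**2) (J(P) = 12 + 3*(1/(2 + P**2) - 129) = 12 + 3*(-129 + 1/(2 + P**2)) = 12 + (-387 + 3/(2 + P**2)) = -375 + 3/(2 + P**2))
g(-268, -527) + J(-423) = -4*(-268) + (-375 + 3/(2 + (-423)**2)) = 1072 + (-375 + 3/(2 + 178929)) = 1072 + (-375 + 3/178931) = 1072 - 67099122/178931 = 124714910/178931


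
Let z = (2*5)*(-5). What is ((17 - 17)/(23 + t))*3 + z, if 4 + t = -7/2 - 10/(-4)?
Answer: -50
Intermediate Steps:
z = -50 (z = 10*(-5) = -50)
t = -5 (t = -4 + (-7/2 - 10/(-4)) = -4 + (-7*½ - 10*(-¼)) = -4 + (-7/2 + 5/2) = -4 - 1 = -5)
((17 - 17)/(23 + t))*3 + z = ((17 - 17)/(23 - 5))*3 - 50 = (0/18)*3 - 50 = (0*(1/18))*3 - 50 = 0*3 - 50 = 0 - 50 = -50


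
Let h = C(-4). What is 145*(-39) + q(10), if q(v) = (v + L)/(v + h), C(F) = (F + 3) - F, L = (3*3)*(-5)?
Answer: -73550/13 ≈ -5657.7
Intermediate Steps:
L = -45 (L = 9*(-5) = -45)
C(F) = 3 (C(F) = (3 + F) - F = 3)
h = 3
q(v) = (-45 + v)/(3 + v) (q(v) = (v - 45)/(v + 3) = (-45 + v)/(3 + v))
145*(-39) + q(10) = 145*(-39) + (-45 + 10)/(3 + 10) = -5655 - 35/13 = -73550/13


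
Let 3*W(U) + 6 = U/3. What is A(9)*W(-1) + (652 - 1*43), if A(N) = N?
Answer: 590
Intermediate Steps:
W(U) = -2 + U/9 (W(U) = -2 + (U/3)/3 = -2 + U/9)
A(9)*W(-1) + (652 - 1*43) = 9*(-2 + (1/9)*(-1)) + (652 - 1*43) = 9*(-2 - 1/9) + (652 - 43) = 9*(-19/9) + 609 = -19 + 609 = 590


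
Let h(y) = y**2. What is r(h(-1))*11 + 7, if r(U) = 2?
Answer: 29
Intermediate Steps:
r(h(-1))*11 + 7 = 2*11 + 7 = 22 + 7 = 29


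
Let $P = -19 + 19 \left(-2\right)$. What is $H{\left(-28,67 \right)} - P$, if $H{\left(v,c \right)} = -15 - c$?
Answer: $-25$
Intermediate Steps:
$P = -57$ ($P = -19 - 38 = -57$)
$H{\left(-28,67 \right)} - P = \left(-15 - 67\right) - -57 = \left(-15 - 67\right) + 57 = -82 + 57 = -25$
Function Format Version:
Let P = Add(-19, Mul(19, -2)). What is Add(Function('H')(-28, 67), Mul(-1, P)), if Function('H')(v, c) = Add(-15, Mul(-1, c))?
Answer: -25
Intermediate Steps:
P = -57 (P = Add(-19, -38) = -57)
Add(Function('H')(-28, 67), Mul(-1, P)) = Add(Add(-15, Mul(-1, 67)), Mul(-1, -57)) = Add(Add(-15, -67), 57) = Add(-82, 57) = -25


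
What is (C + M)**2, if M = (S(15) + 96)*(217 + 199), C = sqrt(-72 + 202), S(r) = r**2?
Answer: (133536 + sqrt(130))**2 ≈ 1.7835e+10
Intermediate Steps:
C = sqrt(130) ≈ 11.402
M = 133536 (M = (15**2 + 96)*(217 + 199) = (225 + 96)*416 = 321*416 = 133536)
(C + M)**2 = (sqrt(130) + 133536)**2 = (133536 + sqrt(130))**2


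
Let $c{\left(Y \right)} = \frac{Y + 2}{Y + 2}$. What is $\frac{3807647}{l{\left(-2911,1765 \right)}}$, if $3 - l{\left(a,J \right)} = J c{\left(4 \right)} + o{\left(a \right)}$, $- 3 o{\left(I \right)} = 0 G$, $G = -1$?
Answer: $- \frac{3807647}{1762} \approx -2161.0$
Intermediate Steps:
$c{\left(Y \right)} = 1$ ($c{\left(Y \right)} = \frac{2 + Y}{2 + Y} = 1$)
$o{\left(I \right)} = 0$ ($o{\left(I \right)} = - \frac{0 \left(-1\right)}{3} = \left(- \frac{1}{3}\right) 0 = 0$)
$l{\left(a,J \right)} = 3 - J$ ($l{\left(a,J \right)} = 3 - \left(J 1 + 0\right) = 3 - \left(J + 0\right) = 3 - J$)
$\frac{3807647}{l{\left(-2911,1765 \right)}} = \frac{3807647}{3 - 1765} = \frac{3807647}{-1762} = 3807647 \left(- \frac{1}{1762}\right) = - \frac{3807647}{1762}$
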